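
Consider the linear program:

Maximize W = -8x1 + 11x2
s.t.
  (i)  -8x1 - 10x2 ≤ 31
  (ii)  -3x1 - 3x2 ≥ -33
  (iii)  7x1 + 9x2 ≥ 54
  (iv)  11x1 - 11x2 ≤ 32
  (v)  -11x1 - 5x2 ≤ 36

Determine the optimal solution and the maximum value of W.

Feasible corners and W = -8x1 + 11x2:
  (153/22, 89/22) → W = -245/22
  (-91/6, 157/6) → W = 2455/6
  (441/88, 185/88) → W = -1493/88
  (-297/32, 423/32) → W = 7029/32

The binding constraints are -3x1 - 3x2 = -33 and -11x1 - 5x2 = 36.
Solving simultaneously gives x1 = -91/6, x2 = 157/6.

x1 = -91/6, x2 = 157/6, maximum W = 2455/6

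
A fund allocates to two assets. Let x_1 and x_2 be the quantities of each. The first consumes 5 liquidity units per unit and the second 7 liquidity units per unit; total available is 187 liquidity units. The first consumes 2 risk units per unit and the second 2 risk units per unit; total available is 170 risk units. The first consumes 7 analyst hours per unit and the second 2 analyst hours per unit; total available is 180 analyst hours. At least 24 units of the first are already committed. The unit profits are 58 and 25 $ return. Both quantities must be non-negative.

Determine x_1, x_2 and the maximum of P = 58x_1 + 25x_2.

x_1 = 24, x_2 = 6, maximum P = 1542

Corner points and P = 58x_1 + 25x_2:
  (180/7, 0) → P = 10440/7
  (24, 0) → P = 1392
  (24, 6) → P = 1542

The optimum lies where 7x_1 + 2x_2 = 180 and x_1 = 24.
Solving simultaneously gives x_1 = 24, x_2 = 6.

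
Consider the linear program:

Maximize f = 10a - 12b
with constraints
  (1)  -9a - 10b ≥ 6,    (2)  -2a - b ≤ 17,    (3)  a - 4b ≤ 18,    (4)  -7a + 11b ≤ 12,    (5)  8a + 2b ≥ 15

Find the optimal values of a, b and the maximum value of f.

a = 78/23, b = -84/23, maximum f = 1788/23

The binding constraints are -9a - 10b = 6 and a - 4b = 18.
Solving simultaneously gives a = 78/23, b = -84/23.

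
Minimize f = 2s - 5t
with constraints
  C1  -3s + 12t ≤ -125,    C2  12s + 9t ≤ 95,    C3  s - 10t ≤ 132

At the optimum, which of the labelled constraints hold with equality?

C1 and C3

Vertices and f = 2s - 5t:
  (755/57, -135/19) → f = 3535/57
  (-167/9, -271/18) → f = 229/6
  (2138/129, -1489/129) → f = 3907/43

The minimum is at (-167/9, -271/18). Substituting into each constraint, equality holds for C1 and C3; the remaining constraints have slack.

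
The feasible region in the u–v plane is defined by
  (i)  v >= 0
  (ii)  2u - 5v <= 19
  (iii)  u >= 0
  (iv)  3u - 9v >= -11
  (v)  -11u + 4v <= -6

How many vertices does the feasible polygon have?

4

The feasible vertices (each the meet of two boundaries and inside every other half-plane) are:
  (19/2, 0)
  (6/11, 0)
  (226/3, 79/3)
  (98/87, 139/87)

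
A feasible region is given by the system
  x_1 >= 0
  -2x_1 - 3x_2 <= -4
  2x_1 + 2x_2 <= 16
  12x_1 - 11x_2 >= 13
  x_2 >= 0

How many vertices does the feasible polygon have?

Of the 10 pairwise boundary intersections, those satisfying every inequality are:
  (83/58, 11/29)
  (2, 0)
  (101/23, 83/23)
  (8, 0)

4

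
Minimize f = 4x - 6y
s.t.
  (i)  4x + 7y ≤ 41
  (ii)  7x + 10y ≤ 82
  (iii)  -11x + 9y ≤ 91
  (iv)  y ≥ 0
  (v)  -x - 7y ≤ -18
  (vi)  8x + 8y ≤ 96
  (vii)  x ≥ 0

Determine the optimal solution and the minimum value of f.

x = 0, y = 41/7, minimum f = -246/7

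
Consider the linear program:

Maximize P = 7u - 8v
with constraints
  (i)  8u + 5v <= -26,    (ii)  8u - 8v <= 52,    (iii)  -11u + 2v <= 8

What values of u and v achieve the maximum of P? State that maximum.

u = -7/3, v = -53/6, maximum P = 163/3

The binding constraints are 8u - 8v = 52 and -11u + 2v = 8.
Solving simultaneously gives u = -7/3, v = -53/6.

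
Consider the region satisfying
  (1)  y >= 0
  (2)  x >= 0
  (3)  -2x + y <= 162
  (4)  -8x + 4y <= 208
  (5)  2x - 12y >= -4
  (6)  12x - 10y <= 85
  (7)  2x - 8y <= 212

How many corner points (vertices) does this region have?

4

Pairwise boundary intersections that survive every other constraint:
  (0, 0)
  (85/12, 0)
  (0, 1/3)
  (265/31, 109/62)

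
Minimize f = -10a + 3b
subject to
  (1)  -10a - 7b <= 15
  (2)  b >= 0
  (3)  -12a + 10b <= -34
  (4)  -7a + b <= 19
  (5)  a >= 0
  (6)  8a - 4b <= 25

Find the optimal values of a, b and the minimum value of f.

a = 57/16, b = 7/8, minimum f = -33

At the optimal vertex, -12a + 10b = -34 and 8a - 4b = 25.
Solving simultaneously gives a = 57/16, b = 7/8.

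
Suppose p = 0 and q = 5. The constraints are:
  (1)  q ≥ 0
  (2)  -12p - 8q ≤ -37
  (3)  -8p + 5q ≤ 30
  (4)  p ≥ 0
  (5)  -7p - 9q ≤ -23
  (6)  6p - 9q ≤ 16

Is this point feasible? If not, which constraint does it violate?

(1): 5 ≥ 0 ✓
(2): -40 ≤ -37 ✓
(3): 25 ≤ 30 ✓
(4): 0 ≥ 0 ✓
(5): -45 ≤ -23 ✓
(6): -45 ≤ 16 ✓

feasible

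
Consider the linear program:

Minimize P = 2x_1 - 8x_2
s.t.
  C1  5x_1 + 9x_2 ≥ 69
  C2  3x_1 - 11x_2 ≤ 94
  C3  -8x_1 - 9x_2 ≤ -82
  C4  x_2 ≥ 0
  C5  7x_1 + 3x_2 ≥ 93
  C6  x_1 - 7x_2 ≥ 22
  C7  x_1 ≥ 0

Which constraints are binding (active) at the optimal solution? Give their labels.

Feasible corners and P = 2x_1 - 8x_2:
  (94/3, 0) → P = 188/3
  (208/5, 14/5) → P = 304/5
  (22, 0) → P = 44

The minimum is at (22, 0). Substituting into each constraint, equality holds for C4 and C6; the remaining constraints have slack.

C4 and C6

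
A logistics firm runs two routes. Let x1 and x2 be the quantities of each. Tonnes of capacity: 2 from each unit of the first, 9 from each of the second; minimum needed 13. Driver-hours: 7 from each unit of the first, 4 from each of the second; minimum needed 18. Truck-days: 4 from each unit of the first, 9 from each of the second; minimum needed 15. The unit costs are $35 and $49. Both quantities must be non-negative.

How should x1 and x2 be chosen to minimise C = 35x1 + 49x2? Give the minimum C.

The feasible region is unbounded (it extends along (0, 1), (1, 0)), but C strictly increases along every unbounded feasible direction, so there is no improving ray and the minimum is attained at a vertex.

x1 = 2, x2 = 1, minimum C = 119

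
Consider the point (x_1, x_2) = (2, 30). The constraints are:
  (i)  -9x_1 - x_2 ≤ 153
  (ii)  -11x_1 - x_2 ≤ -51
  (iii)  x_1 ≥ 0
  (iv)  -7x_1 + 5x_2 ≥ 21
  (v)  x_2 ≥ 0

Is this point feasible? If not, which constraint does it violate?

(i): -48 ≤ 153 ✓
(ii): -52 ≤ -51 ✓
(iii): 2 ≥ 0 ✓
(iv): 136 ≥ 21 ✓
(v): 30 ≥ 0 ✓

feasible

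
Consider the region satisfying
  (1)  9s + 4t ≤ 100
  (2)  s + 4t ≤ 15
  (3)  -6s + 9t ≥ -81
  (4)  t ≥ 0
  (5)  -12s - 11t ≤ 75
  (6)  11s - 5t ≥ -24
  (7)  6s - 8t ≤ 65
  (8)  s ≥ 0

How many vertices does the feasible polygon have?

5

Intersecting each pair of boundary lines and keeping only the points that satisfy every inequality leaves:
  (85/8, 35/32)
  (265/24, 5/32)
  (0, 15/4)
  (65/6, 0)
  (0, 0)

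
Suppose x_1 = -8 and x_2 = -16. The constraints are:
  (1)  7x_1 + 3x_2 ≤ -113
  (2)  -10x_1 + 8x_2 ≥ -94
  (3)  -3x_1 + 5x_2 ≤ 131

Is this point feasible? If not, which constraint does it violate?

not feasible — violates (1)

Constraint (1): 7x_1 + 3x_2 = -104, which is not ≤ -113. All other constraints are satisfied.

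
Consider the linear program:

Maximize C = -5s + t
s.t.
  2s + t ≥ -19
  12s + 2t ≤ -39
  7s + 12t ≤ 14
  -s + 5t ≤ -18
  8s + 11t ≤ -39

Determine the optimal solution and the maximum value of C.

Corner points and C = -5s + t:
  (-1/8, -75/4) → C = -145/8
  (-7, -5) → C = 30
  (-159/62, -255/62) → C = 270/31

At the optimal vertex, 2s + t = -19 and -s + 5t = -18.
Solving simultaneously gives s = -7, t = -5.

s = -7, t = -5, maximum C = 30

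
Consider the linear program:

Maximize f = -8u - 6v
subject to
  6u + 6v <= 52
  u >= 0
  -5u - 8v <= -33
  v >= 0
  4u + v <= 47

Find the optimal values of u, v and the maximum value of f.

The binding constraints are u = 0 and -5u - 8v = -33.
Solving simultaneously gives u = 0, v = 33/8.

u = 0, v = 33/8, maximum f = -99/4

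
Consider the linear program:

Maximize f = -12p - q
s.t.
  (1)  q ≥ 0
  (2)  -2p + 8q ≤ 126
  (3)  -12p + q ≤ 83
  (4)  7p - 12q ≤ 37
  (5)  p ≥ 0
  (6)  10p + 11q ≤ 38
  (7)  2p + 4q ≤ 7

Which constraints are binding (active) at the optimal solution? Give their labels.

(1) and (5)

Vertices and f = -12p - q:
  (0, 0) → f = 0
  (7/2, 0) → f = -42
  (0, 7/4) → f = -7/4

The maximum is at (0, 0). Substituting into each constraint, equality holds for (1) and (5); the remaining constraints have slack.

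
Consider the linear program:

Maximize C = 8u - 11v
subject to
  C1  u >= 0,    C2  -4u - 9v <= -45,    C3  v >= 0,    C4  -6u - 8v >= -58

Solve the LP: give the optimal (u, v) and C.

u = 81/11, v = 19/11, maximum C = 439/11

Vertices and C = 8u - 11v:
  (0, 5) → C = -55
  (0, 29/4) → C = -319/4
  (81/11, 19/11) → C = 439/11

The binding constraints are -4u - 9v = -45 and -6u - 8v = -58.
Solving simultaneously gives u = 81/11, v = 19/11.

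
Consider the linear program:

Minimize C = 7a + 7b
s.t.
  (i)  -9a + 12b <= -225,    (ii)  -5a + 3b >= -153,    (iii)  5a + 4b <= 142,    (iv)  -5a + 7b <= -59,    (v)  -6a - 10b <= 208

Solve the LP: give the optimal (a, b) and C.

a = -41/27, b = -179/9, minimum C = -4046/27

Vertices and C = 7a + 7b:
  (217/8, 51/32) → C = 6433/32
  (-41/27, -179/9) → C = -4046/27
  (1038/35, -11/7) → C = 983/5
  (453/34, -979/34) → C = -1841/17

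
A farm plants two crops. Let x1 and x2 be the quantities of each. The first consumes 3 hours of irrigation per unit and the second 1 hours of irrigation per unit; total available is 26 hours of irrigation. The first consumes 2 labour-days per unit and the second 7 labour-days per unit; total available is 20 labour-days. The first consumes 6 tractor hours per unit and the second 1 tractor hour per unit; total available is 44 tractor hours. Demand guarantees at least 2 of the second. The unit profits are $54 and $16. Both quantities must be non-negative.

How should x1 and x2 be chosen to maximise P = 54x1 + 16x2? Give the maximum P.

x1 = 3, x2 = 2, maximum P = 194

Feasible corners and P = 54x1 + 16x2:
  (0, 20/7) → P = 320/7
  (0, 2) → P = 32
  (3, 2) → P = 194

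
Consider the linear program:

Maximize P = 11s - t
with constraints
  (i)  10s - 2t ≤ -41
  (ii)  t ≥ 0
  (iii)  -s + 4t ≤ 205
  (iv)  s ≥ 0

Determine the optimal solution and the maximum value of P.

Extreme points and P = 11s - t:
  (123/19, 2009/38) → P = 697/38
  (0, 41/2) → P = -41/2
  (0, 205/4) → P = -205/4

The optimum lies where 10s - 2t = -41 and -s + 4t = 205.
Solving simultaneously gives s = 123/19, t = 2009/38.

s = 123/19, t = 2009/38, maximum P = 697/38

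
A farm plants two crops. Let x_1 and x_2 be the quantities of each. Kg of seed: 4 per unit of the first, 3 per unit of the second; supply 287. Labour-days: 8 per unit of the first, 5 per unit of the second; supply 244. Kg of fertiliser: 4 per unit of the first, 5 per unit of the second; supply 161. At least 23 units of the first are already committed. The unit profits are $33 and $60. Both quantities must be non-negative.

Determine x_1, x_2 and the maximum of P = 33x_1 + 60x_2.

x_1 = 23, x_2 = 12, maximum P = 1479

Extreme points and P = 33x_1 + 60x_2:
  (61/2, 0) → P = 2013/2
  (23, 0) → P = 759
  (23, 12) → P = 1479

The optimum lies where 8x_1 + 5x_2 = 244 and x_1 = 23.
Solving simultaneously gives x_1 = 23, x_2 = 12.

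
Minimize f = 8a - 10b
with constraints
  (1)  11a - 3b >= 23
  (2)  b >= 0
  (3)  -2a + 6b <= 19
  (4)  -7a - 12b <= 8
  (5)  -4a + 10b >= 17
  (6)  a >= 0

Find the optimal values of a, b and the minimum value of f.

a = 13/4, b = 17/4, minimum f = -33/2

Vertices and f = 8a - 10b:
  (13/4, 17/4) → f = -33/2
  (281/98, 279/98) → f = -271/49
  (22, 21/2) → f = 71

At the optimal vertex, 11a - 3b = 23 and -2a + 6b = 19.
Solving simultaneously gives a = 13/4, b = 17/4.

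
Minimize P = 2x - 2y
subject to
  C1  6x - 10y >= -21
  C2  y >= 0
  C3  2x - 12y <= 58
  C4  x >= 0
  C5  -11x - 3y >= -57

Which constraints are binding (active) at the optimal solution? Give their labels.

Extreme points and P = 2x - 2y:
  (0, 21/10) → P = -21/5
  (507/128, 573/128) → P = -33/32
  (0, 0) → P = 0
  (57/11, 0) → P = 114/11

The minimum is at (0, 21/10). Substituting into each constraint, equality holds for C1 and C4; the remaining constraints have slack.

C1 and C4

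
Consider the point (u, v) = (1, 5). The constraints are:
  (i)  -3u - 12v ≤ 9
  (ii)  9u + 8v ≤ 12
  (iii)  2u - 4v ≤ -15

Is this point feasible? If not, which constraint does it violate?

Constraint (ii): 9u + 8v = 49, which is not ≤ 12. All other constraints are satisfied.

not feasible — violates (ii)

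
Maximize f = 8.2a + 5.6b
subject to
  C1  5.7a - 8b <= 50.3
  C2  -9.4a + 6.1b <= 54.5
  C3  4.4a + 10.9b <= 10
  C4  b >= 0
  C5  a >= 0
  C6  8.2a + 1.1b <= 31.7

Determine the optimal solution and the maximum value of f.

a = 25/11, b = 0, maximum f = 205/11

Vertices and f = 8.2a + 5.6b:
  (25/11, 0) → f = 205/11
  (0, 100/109) → f = 560/109
  (0, 0) → f = 0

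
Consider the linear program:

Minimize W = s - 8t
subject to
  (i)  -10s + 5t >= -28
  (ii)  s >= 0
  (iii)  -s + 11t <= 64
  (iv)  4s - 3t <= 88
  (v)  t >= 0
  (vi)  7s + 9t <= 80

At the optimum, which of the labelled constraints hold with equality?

Vertices and W = s - 8t:
  (14/5, 0) → W = 14/5
  (652/125, 604/125) → W = -836/25
  (0, 64/11) → W = -512/11
  (0, 0) → W = 0
  (152/43, 264/43) → W = -1960/43

The minimum is at (0, 64/11). Substituting into each constraint, equality holds for (ii) and (iii); the remaining constraints have slack.

(ii) and (iii)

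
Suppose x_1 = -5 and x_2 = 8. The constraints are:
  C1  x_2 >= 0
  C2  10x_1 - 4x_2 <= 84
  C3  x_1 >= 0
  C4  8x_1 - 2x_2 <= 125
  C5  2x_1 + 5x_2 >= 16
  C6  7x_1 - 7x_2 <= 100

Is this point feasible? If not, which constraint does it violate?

Constraint C3: x_1 = -5, which is not ≥ 0. All other constraints are satisfied.

not feasible — violates C3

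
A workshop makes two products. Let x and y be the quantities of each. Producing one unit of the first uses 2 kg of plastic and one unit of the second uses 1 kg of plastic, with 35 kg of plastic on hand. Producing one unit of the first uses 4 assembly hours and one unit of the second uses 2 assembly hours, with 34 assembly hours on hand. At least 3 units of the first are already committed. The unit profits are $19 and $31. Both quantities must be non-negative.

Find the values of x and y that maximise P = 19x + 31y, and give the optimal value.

Vertices and P = 19x + 31y:
  (17/2, 0) → P = 323/2
  (3, 0) → P = 57
  (3, 11) → P = 398

The optimum lies where 4x + 2y = 34 and x = 3.
Solving simultaneously gives x = 3, y = 11.

x = 3, y = 11, maximum P = 398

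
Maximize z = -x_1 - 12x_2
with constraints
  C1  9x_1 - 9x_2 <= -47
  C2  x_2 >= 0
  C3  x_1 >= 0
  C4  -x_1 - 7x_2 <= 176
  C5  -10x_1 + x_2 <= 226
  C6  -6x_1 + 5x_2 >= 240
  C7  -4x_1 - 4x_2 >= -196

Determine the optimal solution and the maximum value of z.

Extreme points and z = -x_1 - 12x_2:
  (0, 48) → z = -576
  (0, 49) → z = -588
  (5/11, 534/11) → z = -583

The optimum lies where x_1 = 0 and -6x_1 + 5x_2 = 240.
Solving simultaneously gives x_1 = 0, x_2 = 48.

x_1 = 0, x_2 = 48, maximum z = -576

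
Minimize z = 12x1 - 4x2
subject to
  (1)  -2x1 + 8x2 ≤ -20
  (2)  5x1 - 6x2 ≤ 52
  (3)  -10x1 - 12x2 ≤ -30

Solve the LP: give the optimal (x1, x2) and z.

x1 = 60/13, x2 = -35/26, minimum z = 790/13

Corner points and z = 12x1 - 4x2:
  (74/7, 1/7) → z = 884/7
  (60/13, -35/26) → z = 790/13
  (67/10, -37/12) → z = 1391/15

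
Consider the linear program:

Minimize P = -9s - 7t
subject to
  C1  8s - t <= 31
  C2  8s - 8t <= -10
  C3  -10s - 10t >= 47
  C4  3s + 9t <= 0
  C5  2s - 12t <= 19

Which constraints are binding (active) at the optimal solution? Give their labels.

Extreme points and P = -9s - 7t:
  (-119/40, -69/40) → P = 777/20
  (-17/5, -43/20) → P = 913/20
  (-141/20, 47/20) → P = 47
The feasible region is unbounded (it extends along (-3, 1), (-6, -1)), but P strictly increases along every unbounded feasible direction, so there is no improving ray and the minimum is attained at a vertex.

The minimum is at (-119/40, -69/40). Substituting into each constraint, equality holds for C2 and C3; the remaining constraints have slack.

C2 and C3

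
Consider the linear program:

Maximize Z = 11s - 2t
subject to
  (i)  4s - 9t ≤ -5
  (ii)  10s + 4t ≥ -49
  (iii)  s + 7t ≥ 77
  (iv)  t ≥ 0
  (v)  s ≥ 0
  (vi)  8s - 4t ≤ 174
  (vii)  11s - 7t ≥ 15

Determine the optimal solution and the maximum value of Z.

Feasible corners and Z = 11s - 2t:
  (658/37, 313/37) → Z = 6612/37
  (793/28, 92/7) → Z = 1141/4
  (23/3, 208/21) → Z = 1355/21
  (193/2, 299/2) → Z = 1525/2

s = 193/2, t = 299/2, maximum Z = 1525/2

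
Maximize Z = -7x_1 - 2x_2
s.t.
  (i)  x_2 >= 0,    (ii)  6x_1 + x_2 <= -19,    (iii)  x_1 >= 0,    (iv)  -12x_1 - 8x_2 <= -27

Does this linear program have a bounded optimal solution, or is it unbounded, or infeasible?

The boundaries x_2 = 0 and -12x_1 - 8x_2 = -27 meet at (9/4, 0), but that point violates 6x_1 + x_2 ≤ -19. Every candidate vertex is excluded by some other constraint, so the feasible region is empty.

infeasible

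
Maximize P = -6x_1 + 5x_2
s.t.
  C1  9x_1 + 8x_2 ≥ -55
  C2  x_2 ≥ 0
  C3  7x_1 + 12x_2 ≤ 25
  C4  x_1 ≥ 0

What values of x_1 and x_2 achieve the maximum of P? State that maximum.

x_1 = 0, x_2 = 25/12, maximum P = 125/12

Extreme points and P = -6x_1 + 5x_2:
  (25/7, 0) → P = -150/7
  (0, 0) → P = 0
  (0, 25/12) → P = 125/12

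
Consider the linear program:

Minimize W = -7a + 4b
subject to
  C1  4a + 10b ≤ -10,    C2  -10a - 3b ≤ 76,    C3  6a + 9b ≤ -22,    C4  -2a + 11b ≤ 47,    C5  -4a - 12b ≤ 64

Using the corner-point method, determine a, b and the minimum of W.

Corner points and W = -7a + 4b:
  (-365/44, 51/22) → W = 2963/44
  (-65/12, 7/6) → W = 511/12
  (-20/3, -28/9) → W = 308/9
  (26/3, -74/9) → W = -842/9

a = 26/3, b = -74/9, minimum W = -842/9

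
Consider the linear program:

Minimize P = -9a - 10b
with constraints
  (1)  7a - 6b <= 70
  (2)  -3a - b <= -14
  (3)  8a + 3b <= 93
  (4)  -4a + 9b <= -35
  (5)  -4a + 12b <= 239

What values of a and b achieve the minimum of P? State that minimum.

a = 140/13, b = 35/39, minimum P = -4130/39

Corner points and P = -9a - 10b:
  (154/25, -112/25) → P = -266/25
  (140/13, 35/39) → P = -4130/39
  (161/31, -49/31) → P = -959/31

The optimum lies where 7a - 6b = 70 and -4a + 9b = -35.
Solving simultaneously gives a = 140/13, b = 35/39.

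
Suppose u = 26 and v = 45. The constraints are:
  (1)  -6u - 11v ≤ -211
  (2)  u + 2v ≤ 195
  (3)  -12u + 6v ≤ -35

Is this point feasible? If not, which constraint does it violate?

(1): -651 ≤ -211 ✓
(2): 116 ≤ 195 ✓
(3): -42 ≤ -35 ✓

feasible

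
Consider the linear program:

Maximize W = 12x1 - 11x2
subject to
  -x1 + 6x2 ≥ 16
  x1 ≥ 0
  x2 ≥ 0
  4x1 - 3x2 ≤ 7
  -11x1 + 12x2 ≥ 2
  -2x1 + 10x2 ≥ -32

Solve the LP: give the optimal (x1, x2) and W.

x1 = 6, x2 = 17/3, maximum W = 29/3

Vertices and W = 12x1 - 11x2:
  (0, 8/3) → W = -88/3
  (10/3, 29/9) → W = 41/9
  (6, 17/3) → W = 29/3
The feasible region is unbounded (it extends along (0, 1), (3, 4)), but W strictly decreases along every unbounded feasible direction, so there is no improving ray and the maximum is attained at a vertex.

The binding constraints are 4x1 - 3x2 = 7 and -11x1 + 12x2 = 2.
Solving simultaneously gives x1 = 6, x2 = 17/3.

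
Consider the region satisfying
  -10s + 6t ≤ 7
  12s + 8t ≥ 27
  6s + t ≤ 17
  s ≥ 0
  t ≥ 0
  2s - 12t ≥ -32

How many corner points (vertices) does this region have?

5

Of the 15 pairwise boundary intersections, those satisfying every inequality are:
  (53/76, 177/76)
  (1, 17/6)
  (9/4, 0)
  (17/6, 0)
  (86/37, 113/37)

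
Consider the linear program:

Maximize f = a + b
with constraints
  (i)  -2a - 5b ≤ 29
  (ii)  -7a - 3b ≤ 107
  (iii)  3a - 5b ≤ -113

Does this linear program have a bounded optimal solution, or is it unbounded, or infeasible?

unbounded

From the feasible point (-437/22, 235/22), moving in the direction (-3, 7) keeps every constraint satisfied while f increases without bound.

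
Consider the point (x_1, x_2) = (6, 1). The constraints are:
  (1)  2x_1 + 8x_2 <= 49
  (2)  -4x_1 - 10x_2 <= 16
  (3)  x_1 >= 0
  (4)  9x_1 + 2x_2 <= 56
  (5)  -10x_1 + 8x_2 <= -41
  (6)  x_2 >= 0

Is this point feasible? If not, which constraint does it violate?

feasible

(1): 20 ≤ 49 ✓
(2): -34 ≤ 16 ✓
(3): 6 ≥ 0 ✓
(4): 56 ≤ 56 ✓
(5): -52 ≤ -41 ✓
(6): 1 ≥ 0 ✓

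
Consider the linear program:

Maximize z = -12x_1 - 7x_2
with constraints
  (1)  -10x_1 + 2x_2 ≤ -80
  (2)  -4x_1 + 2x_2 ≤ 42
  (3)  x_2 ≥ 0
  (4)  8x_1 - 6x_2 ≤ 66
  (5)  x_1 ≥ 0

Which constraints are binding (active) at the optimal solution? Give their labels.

Feasible corners and z = -12x_1 - 7x_2:
  (61/3, 185/3) → z = -2027/3
  (8, 0) → z = -96
  (33/4, 0) → z = -99
The feasible region is unbounded (it extends along (1, 2), (3, 4)), but z strictly decreases along every unbounded feasible direction, so there is no improving ray and the maximum is attained at a vertex.

The maximum is at (8, 0). Substituting into each constraint, equality holds for (1) and (3); the remaining constraints have slack.

(1) and (3)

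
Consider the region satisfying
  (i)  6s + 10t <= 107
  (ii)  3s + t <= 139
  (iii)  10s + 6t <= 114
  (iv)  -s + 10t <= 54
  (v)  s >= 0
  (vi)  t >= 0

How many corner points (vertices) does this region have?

Of the 15 pairwise boundary intersections, those satisfying every inequality are:
  (249/32, 193/32)
  (53/7, 431/70)
  (57/5, 0)
  (0, 27/5)
  (0, 0)

5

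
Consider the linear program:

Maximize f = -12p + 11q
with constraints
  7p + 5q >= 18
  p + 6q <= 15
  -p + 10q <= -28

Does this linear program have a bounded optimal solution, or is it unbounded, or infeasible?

Corner points and f = -12p + 11q:
  (64/15, -178/75) → f = -5798/75
  (159/8, -13/16) → f = -3959/16
The feasible region has finitely many vertices and no improving ray; the maximum is -5798/75 at (64/15, -178/75).

bounded optimum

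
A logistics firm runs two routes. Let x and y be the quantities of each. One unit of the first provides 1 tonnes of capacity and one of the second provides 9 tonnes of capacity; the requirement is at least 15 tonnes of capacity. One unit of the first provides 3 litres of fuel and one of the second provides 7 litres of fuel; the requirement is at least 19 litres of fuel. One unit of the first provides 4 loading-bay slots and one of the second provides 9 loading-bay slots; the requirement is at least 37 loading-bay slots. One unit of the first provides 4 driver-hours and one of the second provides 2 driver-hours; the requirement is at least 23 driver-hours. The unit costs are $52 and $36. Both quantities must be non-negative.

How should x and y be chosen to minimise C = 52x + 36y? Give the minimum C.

x = 19/4, y = 2, minimum C = 319

Corner points and C = 52x + 36y:
  (0, 23/2) → C = 414
  (15, 0) → C = 780
  (22/3, 23/27) → C = 412
  (19/4, 2) → C = 319
The feasible region is unbounded (it extends along (0, 1), (1, 0)), but C strictly increases along every unbounded feasible direction, so there is no improving ray and the minimum is attained at a vertex.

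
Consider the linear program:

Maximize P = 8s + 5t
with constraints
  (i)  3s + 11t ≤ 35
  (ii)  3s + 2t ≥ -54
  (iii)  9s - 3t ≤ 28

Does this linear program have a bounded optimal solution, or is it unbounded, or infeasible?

bounded optimum

Corner points and P = 8s + 5t:
  (-664/27, 89/9) → P = -3977/27
  (413/108, 77/36) → P = 4459/108
  (-106/27, -190/9) → P = -3698/27
The feasible region has finitely many vertices and no improving ray; the maximum is 4459/108 at (413/108, 77/36).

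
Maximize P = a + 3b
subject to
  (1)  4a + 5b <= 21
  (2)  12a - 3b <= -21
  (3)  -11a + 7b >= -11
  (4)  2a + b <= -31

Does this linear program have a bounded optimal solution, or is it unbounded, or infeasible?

unbounded

From the feasible point (-88/3, 83/3), moving in the direction (-5, 4) keeps every constraint satisfied while P increases without bound.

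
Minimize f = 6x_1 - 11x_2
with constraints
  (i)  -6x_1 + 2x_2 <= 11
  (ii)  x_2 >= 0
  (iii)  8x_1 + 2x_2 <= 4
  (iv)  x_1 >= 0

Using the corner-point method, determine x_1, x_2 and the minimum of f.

x_1 = 0, x_2 = 2, minimum f = -22

Feasible corners and f = 6x_1 - 11x_2:
  (1/2, 0) → f = 3
  (0, 0) → f = 0
  (0, 2) → f = -22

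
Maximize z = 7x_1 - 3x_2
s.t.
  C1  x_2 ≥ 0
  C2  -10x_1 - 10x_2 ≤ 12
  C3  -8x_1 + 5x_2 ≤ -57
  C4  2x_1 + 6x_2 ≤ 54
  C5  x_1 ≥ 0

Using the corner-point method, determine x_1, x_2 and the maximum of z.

x_1 = 27, x_2 = 0, maximum z = 189

Vertices and z = 7x_1 - 3x_2:
  (57/8, 0) → z = 399/8
  (27, 0) → z = 189
  (306/29, 159/29) → z = 1665/29

The binding constraints are x_2 = 0 and 2x_1 + 6x_2 = 54.
Solving simultaneously gives x_1 = 27, x_2 = 0.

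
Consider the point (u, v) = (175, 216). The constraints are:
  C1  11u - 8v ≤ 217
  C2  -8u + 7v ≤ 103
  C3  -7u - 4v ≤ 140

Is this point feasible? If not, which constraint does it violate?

not feasible — violates C2

Constraint C2: -8u + 7v = 112, which is not ≤ 103. All other constraints are satisfied.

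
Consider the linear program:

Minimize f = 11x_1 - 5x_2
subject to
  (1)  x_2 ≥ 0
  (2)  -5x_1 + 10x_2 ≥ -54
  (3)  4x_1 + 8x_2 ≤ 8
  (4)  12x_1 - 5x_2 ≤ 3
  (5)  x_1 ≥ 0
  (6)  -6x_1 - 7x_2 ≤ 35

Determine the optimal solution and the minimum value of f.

x_1 = 0, x_2 = 1, minimum f = -5

The optimum lies where 4x_1 + 8x_2 = 8 and x_1 = 0.
Solving simultaneously gives x_1 = 0, x_2 = 1.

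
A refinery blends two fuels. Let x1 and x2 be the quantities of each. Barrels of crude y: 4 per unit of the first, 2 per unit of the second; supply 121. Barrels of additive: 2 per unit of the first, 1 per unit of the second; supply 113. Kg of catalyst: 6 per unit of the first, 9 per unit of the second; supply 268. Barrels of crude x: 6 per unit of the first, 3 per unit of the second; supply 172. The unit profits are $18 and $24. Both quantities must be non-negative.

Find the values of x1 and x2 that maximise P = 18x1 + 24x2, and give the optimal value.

x1 = 62/3, x2 = 16, maximum P = 756

Feasible corners and P = 18x1 + 24x2:
  (0, 0) → P = 0
  (0, 268/9) → P = 2144/3
  (86/3, 0) → P = 516
  (62/3, 16) → P = 756

The binding constraints are 6x1 + 9x2 = 268 and 6x1 + 3x2 = 172.
Solving simultaneously gives x1 = 62/3, x2 = 16.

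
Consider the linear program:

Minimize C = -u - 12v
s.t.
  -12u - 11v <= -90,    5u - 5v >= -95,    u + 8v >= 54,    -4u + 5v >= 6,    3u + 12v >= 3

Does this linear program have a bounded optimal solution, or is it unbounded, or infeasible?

From the feasible point (-119/23, 318/23), moving in the direction (5, 5) keeps every constraint satisfied while C decreases without bound.

unbounded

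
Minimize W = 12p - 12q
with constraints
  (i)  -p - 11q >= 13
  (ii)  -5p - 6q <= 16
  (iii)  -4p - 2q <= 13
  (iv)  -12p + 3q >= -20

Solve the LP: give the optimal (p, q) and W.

p = -2, q = -1, minimum W = -12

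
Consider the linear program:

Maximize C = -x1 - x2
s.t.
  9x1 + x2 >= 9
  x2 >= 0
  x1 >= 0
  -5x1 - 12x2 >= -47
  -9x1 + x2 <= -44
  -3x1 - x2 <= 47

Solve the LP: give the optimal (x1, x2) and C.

x1 = 44/9, x2 = 0, maximum C = -44/9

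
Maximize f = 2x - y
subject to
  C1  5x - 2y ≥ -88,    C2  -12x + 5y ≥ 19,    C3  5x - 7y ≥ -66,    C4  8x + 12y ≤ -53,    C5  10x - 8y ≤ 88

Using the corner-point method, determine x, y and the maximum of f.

Feasible corners and f = 2x - y:
  (-484/25, -22/5) → f = -858/25
  (-44, -66) → f = -22
  (-493/184, -121/46) → f = -251/92
  (-296/23, -623/23) → f = 31/23
  (-1163/116, 263/116) → f = -2589/116

x = -296/23, y = -623/23, maximum f = 31/23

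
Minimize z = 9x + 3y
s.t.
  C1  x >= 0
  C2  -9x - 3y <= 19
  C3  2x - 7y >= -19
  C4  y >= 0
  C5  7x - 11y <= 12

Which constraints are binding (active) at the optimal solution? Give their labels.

C1 and C4

Feasible corners and z = 9x + 3y:
  (0, 19/7) → z = 57/7
  (0, 0) → z = 0
  (293/27, 157/27) → z = 1036/9
  (12/7, 0) → z = 108/7

The minimum is at (0, 0). Substituting into each constraint, equality holds for C1 and C4; the remaining constraints have slack.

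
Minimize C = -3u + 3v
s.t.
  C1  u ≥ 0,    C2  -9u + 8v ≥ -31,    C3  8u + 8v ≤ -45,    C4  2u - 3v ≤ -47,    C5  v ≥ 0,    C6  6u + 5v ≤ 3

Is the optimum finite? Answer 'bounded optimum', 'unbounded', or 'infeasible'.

The boundaries 8u + 8v = -45 and 2u - 3v = -47 meet at (-511/40, 143/20), but that point violates u ≥ 0. Every candidate vertex is excluded by some other constraint, so the feasible region is empty.

infeasible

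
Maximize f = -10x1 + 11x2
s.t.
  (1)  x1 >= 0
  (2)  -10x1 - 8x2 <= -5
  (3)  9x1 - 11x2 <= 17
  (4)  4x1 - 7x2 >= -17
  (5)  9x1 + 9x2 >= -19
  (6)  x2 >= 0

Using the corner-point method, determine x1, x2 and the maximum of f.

x1 = 0, x2 = 17/7, maximum f = 187/7

Corner points and f = -10x1 + 11x2:
  (0, 5/8) → f = 55/8
  (0, 17/7) → f = 187/7
  (1/2, 0) → f = -5
  (306/19, 221/19) → f = -629/19
  (17/9, 0) → f = -170/9

The binding constraints are x1 = 0 and 4x1 - 7x2 = -17.
Solving simultaneously gives x1 = 0, x2 = 17/7.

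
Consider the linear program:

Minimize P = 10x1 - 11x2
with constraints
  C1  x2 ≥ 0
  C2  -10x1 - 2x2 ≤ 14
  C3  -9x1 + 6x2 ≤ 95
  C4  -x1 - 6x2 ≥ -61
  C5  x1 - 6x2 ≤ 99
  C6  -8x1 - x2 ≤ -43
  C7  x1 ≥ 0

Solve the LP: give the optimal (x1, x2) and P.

Vertices and P = 10x1 - 11x2:
  (61, 0) → P = 610
  (43/8, 0) → P = 215/4
  (197/47, 445/47) → P = -2925/47

The binding constraints are -x1 - 6x2 = -61 and -8x1 - x2 = -43.
Solving simultaneously gives x1 = 197/47, x2 = 445/47.

x1 = 197/47, x2 = 445/47, minimum P = -2925/47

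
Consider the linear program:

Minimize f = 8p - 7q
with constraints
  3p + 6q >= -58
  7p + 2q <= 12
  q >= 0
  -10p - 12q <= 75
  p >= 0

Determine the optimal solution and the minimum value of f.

Feasible corners and f = 8p - 7q:
  (12/7, 0) → f = 96/7
  (0, 6) → f = -42
  (0, 0) → f = 0

At the optimal vertex, 7p + 2q = 12 and p = 0.
Solving simultaneously gives p = 0, q = 6.

p = 0, q = 6, minimum f = -42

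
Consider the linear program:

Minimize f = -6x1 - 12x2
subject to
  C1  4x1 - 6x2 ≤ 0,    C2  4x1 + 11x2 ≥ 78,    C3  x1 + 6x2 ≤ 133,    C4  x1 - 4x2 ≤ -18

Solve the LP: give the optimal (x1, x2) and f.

x1 = 133/5, x2 = 266/15, minimum f = -1862/5

Extreme points and f = -6x1 - 12x2:
  (133/5, 266/15) → f = -1862/5
  (54/5, 36/5) → f = -756/5
  (-995/13, 454/13) → f = 522/13
  (38/9, 50/9) → f = -92

The binding constraints are 4x1 - 6x2 = 0 and x1 + 6x2 = 133.
Solving simultaneously gives x1 = 133/5, x2 = 266/15.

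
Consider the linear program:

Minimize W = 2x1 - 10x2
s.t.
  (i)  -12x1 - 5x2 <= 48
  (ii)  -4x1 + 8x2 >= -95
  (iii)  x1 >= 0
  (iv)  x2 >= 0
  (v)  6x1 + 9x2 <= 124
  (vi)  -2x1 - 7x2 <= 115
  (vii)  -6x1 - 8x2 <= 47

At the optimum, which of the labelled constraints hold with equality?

(iii) and (v)

Feasible corners and W = 2x1 - 10x2:
  (0, 0) → W = 0
  (0, 124/9) → W = -1240/9
  (62/3, 0) → W = 124/3

The minimum is at (0, 124/9). Substituting into each constraint, equality holds for (iii) and (v); the remaining constraints have slack.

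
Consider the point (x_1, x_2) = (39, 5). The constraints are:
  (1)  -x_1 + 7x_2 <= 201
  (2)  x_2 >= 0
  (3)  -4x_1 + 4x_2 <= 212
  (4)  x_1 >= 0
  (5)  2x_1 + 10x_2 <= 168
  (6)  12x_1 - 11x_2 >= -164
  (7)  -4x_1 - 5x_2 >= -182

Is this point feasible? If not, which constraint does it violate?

(1): -4 ≤ 201 ✓
(2): 5 ≥ 0 ✓
(3): -136 ≤ 212 ✓
(4): 39 ≥ 0 ✓
(5): 128 ≤ 168 ✓
(6): 413 ≥ -164 ✓
(7): -181 ≥ -182 ✓

feasible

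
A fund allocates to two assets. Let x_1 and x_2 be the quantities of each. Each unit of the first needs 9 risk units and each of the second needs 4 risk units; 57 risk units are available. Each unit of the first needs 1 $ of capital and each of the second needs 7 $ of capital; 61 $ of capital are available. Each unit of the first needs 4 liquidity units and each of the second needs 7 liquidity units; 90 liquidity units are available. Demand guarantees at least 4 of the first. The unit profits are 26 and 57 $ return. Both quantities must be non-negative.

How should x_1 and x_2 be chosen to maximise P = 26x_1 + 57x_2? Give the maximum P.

The binding constraints are 9x_1 + 4x_2 = 57 and x_1 = 4.
Solving simultaneously gives x_1 = 4, x_2 = 21/4.

x_1 = 4, x_2 = 21/4, maximum P = 1613/4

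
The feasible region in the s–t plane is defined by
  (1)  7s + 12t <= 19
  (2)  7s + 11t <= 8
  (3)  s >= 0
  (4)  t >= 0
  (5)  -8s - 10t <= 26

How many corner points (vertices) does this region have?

3

Of the 10 pairwise boundary intersections, those satisfying every inequality are:
  (0, 8/11)
  (8/7, 0)
  (0, 0)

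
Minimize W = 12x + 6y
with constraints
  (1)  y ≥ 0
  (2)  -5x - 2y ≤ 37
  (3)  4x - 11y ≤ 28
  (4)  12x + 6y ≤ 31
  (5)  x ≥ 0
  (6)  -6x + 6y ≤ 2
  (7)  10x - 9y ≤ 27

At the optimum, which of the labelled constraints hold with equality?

(1) and (5)

Extreme points and W = 12x + 6y:
  (31/12, 0) → W = 31
  (0, 0) → W = 0
  (29/18, 35/18) → W = 31
  (0, 1/3) → W = 2

The minimum is at (0, 0). Substituting into each constraint, equality holds for (1) and (5); the remaining constraints have slack.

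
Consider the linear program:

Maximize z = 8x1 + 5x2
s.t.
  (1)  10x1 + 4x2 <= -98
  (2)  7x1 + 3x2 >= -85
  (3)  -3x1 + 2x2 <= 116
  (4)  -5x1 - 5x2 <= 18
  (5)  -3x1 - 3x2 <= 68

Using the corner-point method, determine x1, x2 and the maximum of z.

Extreme points and z = 8x1 + 5x2:
  (-165/8, 433/16) → z = -475/16
  (-209/15, 31/3) → z = -299/5
  (-518/23, 557/23) → z = -1359/23
  (-371/20, 299/20) → z = -1473/20

x1 = -165/8, x2 = 433/16, maximum z = -475/16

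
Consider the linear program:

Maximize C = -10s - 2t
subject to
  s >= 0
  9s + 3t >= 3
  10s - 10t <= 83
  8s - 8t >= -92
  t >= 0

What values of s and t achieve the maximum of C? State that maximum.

s = 0, t = 1, maximum C = -2

Vertices and C = -10s - 2t:
  (0, 1) → C = -2
  (0, 23/2) → C = -23
  (1/3, 0) → C = -10/3
  (83/10, 0) → C = -83
The feasible region is unbounded (it extends along (1, 1)), but C strictly decreases along every unbounded feasible direction, so there is no improving ray and the maximum is attained at a vertex.

At the optimal vertex, s = 0 and 9s + 3t = 3.
Solving simultaneously gives s = 0, t = 1.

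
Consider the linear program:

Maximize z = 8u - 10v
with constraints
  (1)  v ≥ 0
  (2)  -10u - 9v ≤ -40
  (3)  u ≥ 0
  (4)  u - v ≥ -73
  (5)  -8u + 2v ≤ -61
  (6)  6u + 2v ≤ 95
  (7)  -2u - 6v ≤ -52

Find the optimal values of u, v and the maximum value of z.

u = 233/16, v = 61/16, maximum z = 627/8

Corner points and z = 8u - 10v:
  (78/7, 197/14) → z = -361/7
  (235/26, 147/26) → z = 205/13
  (233/16, 61/16) → z = 627/8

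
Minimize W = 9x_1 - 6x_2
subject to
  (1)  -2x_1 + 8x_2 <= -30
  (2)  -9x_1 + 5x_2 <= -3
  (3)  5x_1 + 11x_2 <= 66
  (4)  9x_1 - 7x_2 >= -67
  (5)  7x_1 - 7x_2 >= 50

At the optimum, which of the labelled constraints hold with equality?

(2) and (5)

Vertices and W = 9x_1 - 6x_2:
  (429/31, -9/31) → W = 3915/31
  (95/21, -55/21) → W = 395/7
  (-229/28, -429/28) → W = 513/28
The feasible region is unbounded (it extends along (-5, -9), (11, -5)), but W strictly increases along every unbounded feasible direction, so there is no improving ray and the minimum is attained at a vertex.

The minimum is at (-229/28, -429/28). Substituting into each constraint, equality holds for (2) and (5); the remaining constraints have slack.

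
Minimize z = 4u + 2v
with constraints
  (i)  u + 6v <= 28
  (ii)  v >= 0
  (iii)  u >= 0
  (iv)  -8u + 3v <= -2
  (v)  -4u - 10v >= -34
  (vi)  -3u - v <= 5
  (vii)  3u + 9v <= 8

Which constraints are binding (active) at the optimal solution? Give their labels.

(ii) and (iv)

Vertices and z = 4u + 2v:
  (1/4, 0) → z = 1
  (8/3, 0) → z = 32/3
  (14/27, 58/81) → z = 284/81

The minimum is at (1/4, 0). Substituting into each constraint, equality holds for (ii) and (iv); the remaining constraints have slack.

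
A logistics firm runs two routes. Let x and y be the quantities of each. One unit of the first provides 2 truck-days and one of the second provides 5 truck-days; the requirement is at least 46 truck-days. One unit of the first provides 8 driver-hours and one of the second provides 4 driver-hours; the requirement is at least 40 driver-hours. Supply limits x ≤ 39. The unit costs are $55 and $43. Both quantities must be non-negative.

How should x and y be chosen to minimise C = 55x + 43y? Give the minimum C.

The feasible region is unbounded (it extends along (0, 1)), but C strictly increases along every unbounded feasible direction, so there is no improving ray and the minimum is attained at a vertex.

x = 1/2, y = 9, minimum C = 829/2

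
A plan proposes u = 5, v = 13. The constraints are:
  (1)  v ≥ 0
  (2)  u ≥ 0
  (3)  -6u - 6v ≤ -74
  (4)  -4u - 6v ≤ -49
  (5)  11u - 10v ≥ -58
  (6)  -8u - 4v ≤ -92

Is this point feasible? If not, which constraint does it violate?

not feasible — violates (5)

Constraint (5): 11u - 10v = -75, which is not ≥ -58. All other constraints are satisfied.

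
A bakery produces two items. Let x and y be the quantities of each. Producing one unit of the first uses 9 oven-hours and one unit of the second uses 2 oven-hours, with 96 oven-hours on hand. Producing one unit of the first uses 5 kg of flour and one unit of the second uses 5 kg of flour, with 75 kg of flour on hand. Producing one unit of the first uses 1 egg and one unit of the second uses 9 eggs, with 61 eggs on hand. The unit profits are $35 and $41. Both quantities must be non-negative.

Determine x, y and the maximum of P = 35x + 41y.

x = 37/4, y = 23/4, maximum P = 1119/2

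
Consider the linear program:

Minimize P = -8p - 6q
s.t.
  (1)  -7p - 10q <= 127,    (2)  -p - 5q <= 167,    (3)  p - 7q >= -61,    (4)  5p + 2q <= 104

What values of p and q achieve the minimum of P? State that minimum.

Vertices and P = -8p - 6q:
  (-1499/59, 300/59) → P = 10192/59
  (647/18, -1363/36) → P = -1087/18
  (606/37, 409/37) → P = -7302/37

The optimum lies where p - 7q = -61 and 5p + 2q = 104.
Solving simultaneously gives p = 606/37, q = 409/37.

p = 606/37, q = 409/37, minimum P = -7302/37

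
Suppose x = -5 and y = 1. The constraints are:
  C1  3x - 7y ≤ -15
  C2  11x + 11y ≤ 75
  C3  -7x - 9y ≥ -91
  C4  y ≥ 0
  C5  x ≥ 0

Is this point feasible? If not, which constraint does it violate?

Constraint C5: x = -5, which is not ≥ 0. All other constraints are satisfied.

not feasible — violates C5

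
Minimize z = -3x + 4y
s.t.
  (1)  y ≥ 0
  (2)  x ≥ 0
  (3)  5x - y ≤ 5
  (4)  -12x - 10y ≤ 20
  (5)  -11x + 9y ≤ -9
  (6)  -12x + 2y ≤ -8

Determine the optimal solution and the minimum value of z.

Feasible corners and z = -3x + 4y:
  (1, 0) → z = -3
  (9/11, 0) → z = -27/11
  (18/17, 5/17) → z = -2

x = 1, y = 0, minimum z = -3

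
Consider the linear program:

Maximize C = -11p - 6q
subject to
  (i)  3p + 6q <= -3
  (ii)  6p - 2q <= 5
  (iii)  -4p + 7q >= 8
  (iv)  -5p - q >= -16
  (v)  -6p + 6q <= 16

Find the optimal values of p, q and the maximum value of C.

Extreme points and C = -11p - 6q:
  (-23/15, 4/15) → C = 229/15
  (-19/9, 5/9) → C = 179/9
  (-32/9, -8/9) → C = 400/9

The optimum lies where -4p + 7q = 8 and -6p + 6q = 16.
Solving simultaneously gives p = -32/9, q = -8/9.

p = -32/9, q = -8/9, maximum C = 400/9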